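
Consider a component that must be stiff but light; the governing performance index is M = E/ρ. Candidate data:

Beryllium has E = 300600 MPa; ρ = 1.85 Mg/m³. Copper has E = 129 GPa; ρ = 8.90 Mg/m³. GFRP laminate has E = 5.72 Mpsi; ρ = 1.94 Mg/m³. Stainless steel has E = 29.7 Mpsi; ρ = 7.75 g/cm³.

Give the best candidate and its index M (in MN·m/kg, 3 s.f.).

beryllium, M = 162 MN·m/kg

Normalizing units and computing the index:
  beryllium: E = 300.6 GPa, ρ = 1850 kg/m³
  copper: E = 129.0 GPa, ρ = 8900 kg/m³
  GFRP laminate: E = 39.44 GPa, ρ = 1940 kg/m³
  stainless steel: E = 204.8 GPa, ρ = 7750 kg/m³
  beryllium: M = 162 MN·m/kg
  stainless steel: M = 26.4 MN·m/kg
  GFRP laminate: M = 20.3 MN·m/kg
  copper: M = 14.5 MN·m/kg
Highest index: beryllium.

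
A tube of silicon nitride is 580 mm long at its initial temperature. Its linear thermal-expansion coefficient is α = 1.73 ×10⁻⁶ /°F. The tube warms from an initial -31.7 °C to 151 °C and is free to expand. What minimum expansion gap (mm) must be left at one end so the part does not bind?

Convert α: 1.73×10⁻⁶/°F × (9/5) = 3.11×10⁻⁶/K.
ΔT = 151 − (-31.7) = 182.7 K.
ΔL = α·L₀·ΔT = 3.11×10⁻⁶ × 580 mm × 182.7 K = 0.330 mm.

0.330 mm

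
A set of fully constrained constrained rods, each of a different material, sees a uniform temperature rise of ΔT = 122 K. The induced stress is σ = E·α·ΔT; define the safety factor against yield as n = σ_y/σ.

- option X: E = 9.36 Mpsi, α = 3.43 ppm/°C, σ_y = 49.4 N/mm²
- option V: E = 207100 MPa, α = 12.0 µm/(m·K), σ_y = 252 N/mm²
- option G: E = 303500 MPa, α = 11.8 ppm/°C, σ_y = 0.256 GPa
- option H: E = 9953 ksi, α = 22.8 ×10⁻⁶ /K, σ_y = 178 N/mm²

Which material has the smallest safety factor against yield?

Per material, after unit conversion:
  option X: E = 64.53, α = 3.43, σ_y = 49.40 → σ = 27.0 MPa, n = 1.83
  option V: E = 207.1, α = 12.0, σ_y = 252.0 → σ = 303 MPa, n = 0.831
  option G: E = 303.5, α = 11.8, σ_y = 256.0 → σ = 437 MPa, n = 0.586
  option H: E = 68.62, α = 22.8, σ_y = 178.0 → σ = 191 MPa, n = 0.933
The minimum is option G at n = 0.586.

option G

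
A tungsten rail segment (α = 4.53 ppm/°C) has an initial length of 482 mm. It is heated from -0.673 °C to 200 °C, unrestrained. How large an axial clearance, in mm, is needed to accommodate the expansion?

ΔT = 200 − (-0.673) = 200.7 K.
ΔL = α·L₀·ΔT = 4.53×10⁻⁶ × 482 mm × 200.7 K = 0.438 mm.

0.438 mm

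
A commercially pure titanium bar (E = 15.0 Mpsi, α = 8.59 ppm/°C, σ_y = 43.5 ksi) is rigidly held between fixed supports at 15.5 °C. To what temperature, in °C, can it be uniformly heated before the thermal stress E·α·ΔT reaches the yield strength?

353 °C

E = 15.0 Mpsi = 103.4 GPa.
σ_y = 43.5 ksi = 299.9 MPa.
E·α·ΔT = 299.9 MPa ⇒ ΔT = 299.9 / (103.4×10³ × 8.59×10⁻⁶) = 337.6 K.
T = 15.5 + 337.6 = 353.1 °C.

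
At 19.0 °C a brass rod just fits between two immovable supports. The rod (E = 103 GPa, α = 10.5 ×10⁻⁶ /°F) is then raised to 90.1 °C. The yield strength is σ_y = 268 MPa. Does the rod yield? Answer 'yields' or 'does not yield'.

α = 10.5×10⁻⁶/°F × 9/5 = 18.9×10⁻⁶/K.
ΔT = 71.10 K. Constrained thermal stress σ = E·α·ΔT = 103.0×10³ MPa × 18.9×10⁻⁶ × 71.10 = 138 MPa (compressive).
Compare to σ_y = 268 MPa: σ < σ_y, so it does not yield.

does not yield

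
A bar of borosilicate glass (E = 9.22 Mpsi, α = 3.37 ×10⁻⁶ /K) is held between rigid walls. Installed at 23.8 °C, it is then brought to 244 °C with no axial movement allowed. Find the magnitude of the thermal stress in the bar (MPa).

47.2 MPa

E = 9.22 Mpsi = 63.57 GPa.
ΔT = 220.2 K. Constrained thermal stress σ = E·α·ΔT = 63.57×10³ MPa × 3.37×10⁻⁶ × 220.2 = 47.2 MPa (compressive).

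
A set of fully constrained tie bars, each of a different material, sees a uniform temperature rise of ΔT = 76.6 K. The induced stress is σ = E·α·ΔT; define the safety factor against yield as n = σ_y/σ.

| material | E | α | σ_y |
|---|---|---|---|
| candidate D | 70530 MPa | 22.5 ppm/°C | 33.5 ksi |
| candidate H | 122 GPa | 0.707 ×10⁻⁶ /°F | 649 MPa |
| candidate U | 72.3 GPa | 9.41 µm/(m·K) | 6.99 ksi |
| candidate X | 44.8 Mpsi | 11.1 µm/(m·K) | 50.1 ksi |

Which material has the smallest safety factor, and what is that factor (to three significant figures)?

candidate U, n = 0.925

Per material, after unit conversion:
  candidate D: E = 70.53, α = 22.5, σ_y = 231.0 → σ = 122 MPa, n = 1.90
  candidate H: E = 122.0, α = 1.27, σ_y = 649.0 → σ = 11.9 MPa, n = 54.6
  candidate U: E = 72.30, α = 9.41, σ_y = 48.19 → σ = 52.1 MPa, n = 0.925
  candidate X: E = 308.9, α = 11.1, σ_y = 345.4 → σ = 263 MPa, n = 1.32
The minimum is candidate U at n = 0.925.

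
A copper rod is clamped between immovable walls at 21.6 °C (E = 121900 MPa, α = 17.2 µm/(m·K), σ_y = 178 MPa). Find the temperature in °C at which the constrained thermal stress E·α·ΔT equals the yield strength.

E = 121900 MPa = 121.9 GPa.
E·α·ΔT = 178.0 MPa ⇒ ΔT = 178.0 / (121.9×10³ × 17.2×10⁻⁶) = 84.90 K.
T = 21.6 + 84.90 = 106.5 °C.

106 °C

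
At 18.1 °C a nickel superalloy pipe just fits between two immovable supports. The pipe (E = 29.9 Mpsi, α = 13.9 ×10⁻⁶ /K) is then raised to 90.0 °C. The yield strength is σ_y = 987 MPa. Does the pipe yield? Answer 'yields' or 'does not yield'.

does not yield

E = 29.9 Mpsi = 206.2 GPa.
ΔT = 71.90 K. Constrained thermal stress σ = E·α·ΔT = 206.2×10³ MPa × 13.9×10⁻⁶ × 71.90 = 206 MPa (compressive).
Compare to σ_y = 987 MPa: σ < σ_y, so it does not yield.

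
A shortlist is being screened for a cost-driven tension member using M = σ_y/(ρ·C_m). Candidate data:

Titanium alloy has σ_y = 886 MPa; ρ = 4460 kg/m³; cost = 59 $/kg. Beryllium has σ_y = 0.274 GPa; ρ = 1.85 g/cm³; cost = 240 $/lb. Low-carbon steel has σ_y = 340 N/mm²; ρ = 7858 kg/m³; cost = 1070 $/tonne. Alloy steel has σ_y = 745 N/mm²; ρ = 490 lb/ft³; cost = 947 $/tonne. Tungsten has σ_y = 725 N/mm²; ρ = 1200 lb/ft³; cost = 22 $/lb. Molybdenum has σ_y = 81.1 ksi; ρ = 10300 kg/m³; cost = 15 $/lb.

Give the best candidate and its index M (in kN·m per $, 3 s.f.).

Convert each candidate to consistent units, then evaluate M:
  titanium alloy: σ_y = 886.0 MPa, ρ = 4460 kg/m³, cost = 59.00 $/kg
  beryllium: σ_y = 274.0 MPa, ρ = 1850 kg/m³, cost = 529.1 $/kg
  low-carbon steel: σ_y = 340.0 MPa, ρ = 7858 kg/m³, cost = 1.070 $/kg
  alloy steel: σ_y = 745.0 MPa, ρ = 7849 kg/m³, cost = 0.9470 $/kg
  tungsten: σ_y = 725.0 MPa, ρ = 19220 kg/m³, cost = 48.50 $/kg
  molybdenum: σ_y = 559.2 MPa, ρ = 10300 kg/m³, cost = 33.07 $/kg
  alloy steel: M = 100 kN·m per $
  low-carbon steel: M = 40.4 kN·m per $
  titanium alloy: M = 3.37 kN·m per $
  molybdenum: M = 1.64 kN·m per $
  tungsten: M = 0.778 kN·m per $
  beryllium: M = 0.280 kN·m per $
Alloy steel ranks first.

alloy steel, M = 100 kN·m per $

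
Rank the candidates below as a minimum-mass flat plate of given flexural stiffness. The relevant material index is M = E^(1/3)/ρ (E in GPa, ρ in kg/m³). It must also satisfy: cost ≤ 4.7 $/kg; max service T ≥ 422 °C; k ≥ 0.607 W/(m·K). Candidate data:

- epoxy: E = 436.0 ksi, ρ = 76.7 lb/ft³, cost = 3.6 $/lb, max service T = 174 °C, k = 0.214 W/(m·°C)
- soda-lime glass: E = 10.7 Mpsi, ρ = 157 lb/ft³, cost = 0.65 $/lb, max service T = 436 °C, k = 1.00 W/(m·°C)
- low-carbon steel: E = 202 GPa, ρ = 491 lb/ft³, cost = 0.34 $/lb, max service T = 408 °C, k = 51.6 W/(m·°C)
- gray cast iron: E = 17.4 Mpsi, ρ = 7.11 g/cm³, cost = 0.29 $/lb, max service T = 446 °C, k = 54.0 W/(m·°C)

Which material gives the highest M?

soda-lime glass

Screen on constraints: cost ≤ 4.7 $/kg; max service T ≥ 422 °C; k ≥ 0.607 W/(m·K). Survivors: soda-lime glass, gray cast iron.
After converting to SI:
  soda-lime glass: E = 73.77 GPa, ρ = 2515 kg/m³
  gray cast iron: E = 120.0 GPa, ρ = 7110 kg/m³
  soda-lime glass: M = 1.67×10⁻³
  gray cast iron: M = 0.694×10⁻³
Soda-lime glass ranks first.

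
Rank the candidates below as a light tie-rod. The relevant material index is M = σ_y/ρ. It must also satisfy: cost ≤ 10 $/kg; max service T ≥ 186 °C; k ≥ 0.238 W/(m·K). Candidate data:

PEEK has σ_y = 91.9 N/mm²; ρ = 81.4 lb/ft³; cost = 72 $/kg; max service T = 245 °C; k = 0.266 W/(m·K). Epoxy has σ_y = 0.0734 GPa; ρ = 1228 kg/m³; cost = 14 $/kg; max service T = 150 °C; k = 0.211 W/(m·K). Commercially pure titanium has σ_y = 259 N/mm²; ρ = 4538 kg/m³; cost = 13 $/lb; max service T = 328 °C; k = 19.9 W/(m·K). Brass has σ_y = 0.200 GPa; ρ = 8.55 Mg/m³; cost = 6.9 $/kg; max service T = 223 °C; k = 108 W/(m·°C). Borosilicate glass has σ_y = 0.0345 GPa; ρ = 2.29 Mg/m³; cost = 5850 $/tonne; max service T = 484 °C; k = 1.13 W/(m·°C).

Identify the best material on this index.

Screen on constraints: cost ≤ 10 $/kg; max service T ≥ 186 °C; k ≥ 0.238 W/(m·K). Survivors: brass, borosilicate glass.
In SI units:
  brass: σ_y = 200.0 MPa, ρ = 8550 kg/m³
  borosilicate glass: σ_y = 34.50 MPa, ρ = 2290 kg/m³
  brass: M = 23.4 kN·m/kg
  borosilicate glass: M = 15.1 kN·m/kg
Brass has the largest M.

brass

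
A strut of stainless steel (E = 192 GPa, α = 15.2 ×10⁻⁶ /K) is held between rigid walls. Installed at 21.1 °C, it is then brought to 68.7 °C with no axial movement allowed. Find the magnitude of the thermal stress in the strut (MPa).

ΔT = 47.60 K. Constrained thermal stress σ = E·α·ΔT = 192.0×10³ MPa × 15.2×10⁻⁶ × 47.60 = 139 MPa (compressive).

139 MPa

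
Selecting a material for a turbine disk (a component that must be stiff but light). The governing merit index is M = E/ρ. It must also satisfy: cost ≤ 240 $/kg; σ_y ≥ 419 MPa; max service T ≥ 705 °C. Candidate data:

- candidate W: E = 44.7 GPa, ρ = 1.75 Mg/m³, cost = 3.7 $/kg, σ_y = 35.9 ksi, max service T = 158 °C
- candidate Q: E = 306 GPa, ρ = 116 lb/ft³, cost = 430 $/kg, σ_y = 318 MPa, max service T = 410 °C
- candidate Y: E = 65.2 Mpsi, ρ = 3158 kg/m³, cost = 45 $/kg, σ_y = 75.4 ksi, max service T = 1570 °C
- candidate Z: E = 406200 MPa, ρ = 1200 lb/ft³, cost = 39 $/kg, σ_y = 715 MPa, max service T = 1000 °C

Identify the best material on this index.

Screen on constraints: cost ≤ 240 $/kg; σ_y ≥ 419 MPa; max service T ≥ 705 °C. Survivors: candidate Y, candidate Z.
Putting every candidate on a common basis:
  candidate Y: E = 449.5 GPa, ρ = 3158 kg/m³
  candidate Z: E = 406.2 GPa, ρ = 19220 kg/m³
  candidate Y: M = 142 MN·m/kg
  candidate Z: M = 21.1 MN·m/kg
Candidate Y has the largest M.

candidate Y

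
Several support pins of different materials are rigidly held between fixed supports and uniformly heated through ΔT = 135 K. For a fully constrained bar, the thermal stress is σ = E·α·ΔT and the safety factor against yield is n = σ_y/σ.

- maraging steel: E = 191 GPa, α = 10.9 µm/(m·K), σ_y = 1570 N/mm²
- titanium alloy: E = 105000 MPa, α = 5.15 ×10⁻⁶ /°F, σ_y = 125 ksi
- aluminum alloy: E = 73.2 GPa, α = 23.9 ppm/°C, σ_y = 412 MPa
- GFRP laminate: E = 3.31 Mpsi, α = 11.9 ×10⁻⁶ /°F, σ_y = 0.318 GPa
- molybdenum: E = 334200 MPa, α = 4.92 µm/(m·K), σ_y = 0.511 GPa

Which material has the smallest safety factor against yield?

aluminum alloy

In consistent units (E in GPa, α in ×10⁻⁶/K, σ_y in MPa):
  maraging steel: E = 191.0, α = 10.9, σ_y = 1570 → σ = 281 MPa, n = 5.59
  titanium alloy: E = 105.0, α = 9.27, σ_y = 861.8 → σ = 131 MPa, n = 6.56
  aluminum alloy: E = 73.20, α = 23.9, σ_y = 412.0 → σ = 236 MPa, n = 1.74
  GFRP laminate: E = 22.82, α = 21.4, σ_y = 318.0 → σ = 66.0 MPa, n = 4.82
  molybdenum: E = 334.2, α = 4.92, σ_y = 511.0 → σ = 222 MPa, n = 2.30
Aluminum alloy has the lowest safety factor, n = 1.74.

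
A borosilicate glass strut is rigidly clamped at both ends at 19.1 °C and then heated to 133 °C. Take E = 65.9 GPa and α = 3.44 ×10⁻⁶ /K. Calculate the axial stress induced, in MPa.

25.8 MPa

ΔT = 113.9 K. Constrained thermal stress σ = E·α·ΔT = 65.90×10³ MPa × 3.44×10⁻⁶ × 113.9 = 25.8 MPa (compressive).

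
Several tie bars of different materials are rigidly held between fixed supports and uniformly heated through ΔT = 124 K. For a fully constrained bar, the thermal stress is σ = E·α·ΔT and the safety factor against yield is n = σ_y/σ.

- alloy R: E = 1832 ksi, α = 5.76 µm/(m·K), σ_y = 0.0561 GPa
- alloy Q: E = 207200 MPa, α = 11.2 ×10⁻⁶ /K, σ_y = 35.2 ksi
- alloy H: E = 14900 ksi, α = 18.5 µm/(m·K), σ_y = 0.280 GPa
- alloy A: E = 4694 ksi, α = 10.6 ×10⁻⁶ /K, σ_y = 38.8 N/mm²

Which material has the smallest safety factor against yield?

alloy Q

Per material, after unit conversion:
  alloy R: E = 12.63, α = 5.76, σ_y = 56.10 → σ = 9.02 MPa, n = 6.22
  alloy Q: E = 207.2, α = 11.2, σ_y = 242.7 → σ = 288 MPa, n = 0.843
  alloy H: E = 102.7, α = 18.5, σ_y = 280.0 → σ = 236 MPa, n = 1.19
  alloy A: E = 32.36, α = 10.6, σ_y = 38.80 → σ = 42.5 MPa, n = 0.912
The minimum is alloy Q at n = 0.843.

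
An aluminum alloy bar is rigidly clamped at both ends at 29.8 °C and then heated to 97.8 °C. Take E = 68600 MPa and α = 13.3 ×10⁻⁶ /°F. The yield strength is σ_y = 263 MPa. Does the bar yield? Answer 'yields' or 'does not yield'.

does not yield

E = 68600 MPa = 68.60 GPa.
α = 13.3×10⁻⁶/°F × 9/5 = 23.9×10⁻⁶/K.
ΔT = 68.00 K. Constrained thermal stress σ = E·α·ΔT = 68.60×10³ MPa × 23.9×10⁻⁶ × 68.00 = 112 MPa (compressive).
Compare to σ_y = 263 MPa: σ < σ_y, so it does not yield.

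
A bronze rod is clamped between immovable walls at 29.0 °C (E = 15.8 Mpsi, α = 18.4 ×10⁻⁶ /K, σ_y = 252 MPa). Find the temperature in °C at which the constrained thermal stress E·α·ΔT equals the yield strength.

155 °C

E = 15.8 Mpsi = 108.9 GPa.
E·α·ΔT = 252.0 MPa ⇒ ΔT = 252.0 / (108.9×10³ × 18.4×10⁻⁶) = 125.7 K.
T = 29.0 + 125.7 = 154.7 °C.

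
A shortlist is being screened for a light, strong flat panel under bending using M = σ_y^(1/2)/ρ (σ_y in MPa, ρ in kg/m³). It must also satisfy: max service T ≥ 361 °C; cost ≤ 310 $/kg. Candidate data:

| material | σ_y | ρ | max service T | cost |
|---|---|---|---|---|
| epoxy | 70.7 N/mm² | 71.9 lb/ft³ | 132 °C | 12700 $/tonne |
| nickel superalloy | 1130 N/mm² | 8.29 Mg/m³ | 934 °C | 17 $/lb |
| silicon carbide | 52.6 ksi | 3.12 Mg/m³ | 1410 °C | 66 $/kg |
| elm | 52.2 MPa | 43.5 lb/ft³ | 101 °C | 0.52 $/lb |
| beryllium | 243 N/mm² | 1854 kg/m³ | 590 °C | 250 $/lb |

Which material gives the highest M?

Screen on constraints: max service T ≥ 361 °C; cost ≤ 310 $/kg. Survivors: nickel superalloy, silicon carbide.
Normalizing units and computing the index:
  nickel superalloy: σ_y = 1130 MPa, ρ = 8290 kg/m³
  silicon carbide: σ_y = 362.7 MPa, ρ = 3120 kg/m³
  silicon carbide: M = 6.10×10⁻³
  nickel superalloy: M = 4.05×10⁻³
The maximum is for silicon carbide.

silicon carbide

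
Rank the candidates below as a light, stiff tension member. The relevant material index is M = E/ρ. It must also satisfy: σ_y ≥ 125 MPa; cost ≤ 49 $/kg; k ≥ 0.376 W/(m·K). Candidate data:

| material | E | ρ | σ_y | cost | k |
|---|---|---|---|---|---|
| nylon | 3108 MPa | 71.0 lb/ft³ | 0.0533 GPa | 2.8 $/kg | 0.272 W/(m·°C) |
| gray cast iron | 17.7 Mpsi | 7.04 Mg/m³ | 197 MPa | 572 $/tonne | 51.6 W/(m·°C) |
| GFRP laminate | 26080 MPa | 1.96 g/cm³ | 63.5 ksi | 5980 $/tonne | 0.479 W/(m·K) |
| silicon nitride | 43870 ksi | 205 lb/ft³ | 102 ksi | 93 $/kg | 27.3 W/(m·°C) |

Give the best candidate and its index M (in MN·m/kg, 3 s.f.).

gray cast iron, M = 17.3 MN·m/kg

Screen on constraints: σ_y ≥ 125 MPa; cost ≤ 49 $/kg; k ≥ 0.376 W/(m·K). Survivors: gray cast iron, GFRP laminate.
Normalizing units and computing the index:
  gray cast iron: E = 122.0 GPa, ρ = 7040 kg/m³
  GFRP laminate: E = 26.08 GPa, ρ = 1960 kg/m³
  gray cast iron: M = 17.3 MN·m/kg
  GFRP laminate: M = 13.3 MN·m/kg
Gray cast iron ranks first.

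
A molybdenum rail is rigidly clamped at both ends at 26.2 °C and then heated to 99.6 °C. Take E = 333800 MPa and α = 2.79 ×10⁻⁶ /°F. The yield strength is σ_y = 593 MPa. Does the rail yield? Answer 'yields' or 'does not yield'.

E = 333800 MPa = 333.8 GPa.
α = 2.79×10⁻⁶/°F × 9/5 = 5.02×10⁻⁶/K.
ΔT = 73.40 K. Constrained thermal stress σ = E·α·ΔT = 333.8×10³ MPa × 5.02×10⁻⁶ × 73.40 = 123 MPa (compressive).
Compare to σ_y = 593 MPa: σ < σ_y, so it does not yield.

does not yield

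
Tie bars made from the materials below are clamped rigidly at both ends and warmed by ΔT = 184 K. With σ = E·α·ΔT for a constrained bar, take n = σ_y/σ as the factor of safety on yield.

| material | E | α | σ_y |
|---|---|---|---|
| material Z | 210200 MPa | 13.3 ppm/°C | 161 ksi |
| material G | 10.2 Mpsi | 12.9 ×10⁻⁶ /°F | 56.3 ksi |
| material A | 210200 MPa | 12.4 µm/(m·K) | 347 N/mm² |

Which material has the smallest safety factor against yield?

material A

Per material, after unit conversion:
  material Z: E = 210.2, α = 13.3, σ_y = 1110 → σ = 514 MPa, n = 2.16
  material G: E = 70.33, α = 23.2, σ_y = 388.2 → σ = 300 MPa, n = 1.29
  material A: E = 210.2, α = 12.4, σ_y = 347.0 → σ = 480 MPa, n = 0.724
Material A has the lowest safety factor, n = 0.724.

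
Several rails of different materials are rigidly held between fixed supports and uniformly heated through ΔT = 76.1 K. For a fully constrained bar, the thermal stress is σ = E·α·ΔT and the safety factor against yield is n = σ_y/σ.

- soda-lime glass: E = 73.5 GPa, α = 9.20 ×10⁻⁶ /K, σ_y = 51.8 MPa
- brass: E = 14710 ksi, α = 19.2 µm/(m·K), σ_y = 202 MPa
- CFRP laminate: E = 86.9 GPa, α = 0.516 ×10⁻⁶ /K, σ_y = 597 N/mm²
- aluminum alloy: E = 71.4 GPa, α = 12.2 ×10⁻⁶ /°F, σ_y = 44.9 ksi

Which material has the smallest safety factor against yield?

soda-lime glass

In consistent units (E in GPa, α in ×10⁻⁶/K, σ_y in MPa):
  soda-lime glass: E = 73.50, α = 9.20, σ_y = 51.80 → σ = 51.5 MPa, n = 1.01
  brass: E = 101.4, α = 19.2, σ_y = 202.0 → σ = 148 MPa, n = 1.36
  CFRP laminate: E = 86.90, α = 0.516, σ_y = 597.0 → σ = 3.41 MPa, n = 175
  aluminum alloy: E = 71.40, α = 22.0, σ_y = 309.6 → σ = 119 MPa, n = 2.59
The minimum is soda-lime glass at n = 1.01.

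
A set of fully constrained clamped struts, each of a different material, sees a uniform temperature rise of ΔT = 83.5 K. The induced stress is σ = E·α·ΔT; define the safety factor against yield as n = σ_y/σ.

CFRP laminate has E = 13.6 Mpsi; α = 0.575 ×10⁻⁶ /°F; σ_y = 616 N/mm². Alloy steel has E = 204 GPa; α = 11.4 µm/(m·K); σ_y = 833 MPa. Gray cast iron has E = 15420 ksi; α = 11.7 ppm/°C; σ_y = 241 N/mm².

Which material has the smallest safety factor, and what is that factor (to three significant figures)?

gray cast iron, n = 2.32

With everything in SI (GPa, ×10⁻⁶/K, MPa):
  CFRP laminate: E = 93.77, α = 1.03, σ_y = 616.0 → σ = 8.10 MPa, n = 76.0
  alloy steel: E = 204.0, α = 11.4, σ_y = 833.0 → σ = 194 MPa, n = 4.29
  gray cast iron: E = 106.3, α = 11.7, σ_y = 241.0 → σ = 104 MPa, n = 2.32
The minimum is gray cast iron at n = 2.32.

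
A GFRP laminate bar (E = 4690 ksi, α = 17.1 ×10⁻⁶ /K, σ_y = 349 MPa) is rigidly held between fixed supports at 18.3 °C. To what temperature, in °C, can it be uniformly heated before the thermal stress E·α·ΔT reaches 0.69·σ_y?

E = 4690 ksi = 32.34 GPa.
E·α·ΔT = 240.8 MPa ⇒ ΔT = 240.8 / (32.34×10³ × 17.1×10⁻⁶) = 435.5 K.
T = 18.3 + 435.5 = 453.8 °C.

454 °C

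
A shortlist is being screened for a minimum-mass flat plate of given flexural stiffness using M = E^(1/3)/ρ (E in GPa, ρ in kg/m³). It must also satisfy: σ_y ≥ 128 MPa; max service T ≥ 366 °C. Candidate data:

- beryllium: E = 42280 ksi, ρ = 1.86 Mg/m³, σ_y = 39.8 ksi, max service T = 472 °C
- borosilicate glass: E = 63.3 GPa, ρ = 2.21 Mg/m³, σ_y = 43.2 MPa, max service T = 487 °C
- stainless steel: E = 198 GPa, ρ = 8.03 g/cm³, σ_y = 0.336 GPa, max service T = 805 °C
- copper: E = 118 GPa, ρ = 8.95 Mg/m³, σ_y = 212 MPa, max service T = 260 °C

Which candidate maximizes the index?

beryllium

Screen on constraints: σ_y ≥ 128 MPa; max service T ≥ 366 °C. Survivors: beryllium, stainless steel.
Normalizing units and computing the index:
  beryllium: E = 291.5 GPa, ρ = 1860 kg/m³
  stainless steel: E = 198.0 GPa, ρ = 8030 kg/m³
  beryllium: M = 3.56×10⁻³
  stainless steel: M = 0.726×10⁻³
Highest index: beryllium.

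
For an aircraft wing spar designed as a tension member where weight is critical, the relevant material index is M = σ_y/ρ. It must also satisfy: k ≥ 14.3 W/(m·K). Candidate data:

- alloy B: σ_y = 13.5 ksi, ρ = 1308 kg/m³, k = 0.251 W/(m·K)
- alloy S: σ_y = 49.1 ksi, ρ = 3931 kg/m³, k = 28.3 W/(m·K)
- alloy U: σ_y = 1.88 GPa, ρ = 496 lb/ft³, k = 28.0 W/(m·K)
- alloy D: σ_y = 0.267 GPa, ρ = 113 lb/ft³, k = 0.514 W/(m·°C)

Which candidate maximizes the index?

Screen on constraints: k ≥ 14.3 W/(m·K). Survivors: alloy S, alloy U.
Putting every candidate on a common basis:
  alloy S: σ_y = 338.5 MPa, ρ = 3931 kg/m³
  alloy U: σ_y = 1880 MPa, ρ = 7945 kg/m³
  alloy U: M = 237 kN·m/kg
  alloy S: M = 86.1 kN·m/kg
Alloy U has the largest M.

alloy U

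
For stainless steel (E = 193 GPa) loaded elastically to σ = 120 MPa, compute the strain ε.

6.22×10⁻⁴

ε = σ/E = 120 / 193000 = 6.22×10⁻⁴.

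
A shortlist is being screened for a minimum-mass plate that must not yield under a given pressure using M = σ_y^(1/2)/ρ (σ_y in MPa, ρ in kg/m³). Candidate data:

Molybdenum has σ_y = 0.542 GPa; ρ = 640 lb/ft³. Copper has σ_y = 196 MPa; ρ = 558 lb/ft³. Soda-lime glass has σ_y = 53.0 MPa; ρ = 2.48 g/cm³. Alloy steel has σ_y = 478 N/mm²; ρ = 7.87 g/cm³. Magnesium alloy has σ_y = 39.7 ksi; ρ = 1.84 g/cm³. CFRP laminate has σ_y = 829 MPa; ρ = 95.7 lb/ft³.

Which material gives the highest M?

After converting to SI:
  molybdenum: σ_y = 542.0 MPa, ρ = 10250 kg/m³
  copper: σ_y = 196.0 MPa, ρ = 8938 kg/m³
  soda-lime glass: σ_y = 53.00 MPa, ρ = 2480 kg/m³
  alloy steel: σ_y = 478.0 MPa, ρ = 7870 kg/m³
  magnesium alloy: σ_y = 273.7 MPa, ρ = 1840 kg/m³
  CFRP laminate: σ_y = 829.0 MPa, ρ = 1533 kg/m³
  CFRP laminate: M = 18.8×10⁻³
  magnesium alloy: M = 8.99×10⁻³
  soda-lime glass: M = 2.94×10⁻³
  alloy steel: M = 2.78×10⁻³
  molybdenum: M = 2.27×10⁻³
  copper: M = 1.57×10⁻³
CFRP laminate has the largest M.

CFRP laminate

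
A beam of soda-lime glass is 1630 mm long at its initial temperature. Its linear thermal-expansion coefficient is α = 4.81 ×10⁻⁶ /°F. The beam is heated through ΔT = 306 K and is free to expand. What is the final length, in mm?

Convert α: 4.81×10⁻⁶/°F × (9/5) = 8.66×10⁻⁶/K.
ΔL = α·L₀·ΔT = 8.66×10⁻⁶ × 1630 mm × 306.0 K = 4.32 mm.
L = L₀ + ΔL = 1630 + 4.32 = 1634.3 mm.

1634.3 mm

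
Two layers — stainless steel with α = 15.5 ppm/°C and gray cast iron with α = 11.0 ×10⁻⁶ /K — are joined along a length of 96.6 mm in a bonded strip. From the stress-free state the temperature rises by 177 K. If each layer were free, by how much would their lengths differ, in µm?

Δα = |15.5 − 11.0|×10⁻⁶/K = 4.50×10⁻⁶/K.
ΔL_mismatch = Δα·L·ΔT = 4.50×10⁻⁶ × 96.6 mm × 177.0 K = 76.9 µm.

76.9 µm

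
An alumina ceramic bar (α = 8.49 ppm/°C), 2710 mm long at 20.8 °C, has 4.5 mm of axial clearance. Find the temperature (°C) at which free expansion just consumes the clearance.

216 °C

α·L₀·ΔT = 4.5 mm ⇒ ΔT = 4.5 / (8.49×10⁻⁶ × 2710.0) = 195.6 K.
T = 20.8 + 195.6 = 216.4 °C.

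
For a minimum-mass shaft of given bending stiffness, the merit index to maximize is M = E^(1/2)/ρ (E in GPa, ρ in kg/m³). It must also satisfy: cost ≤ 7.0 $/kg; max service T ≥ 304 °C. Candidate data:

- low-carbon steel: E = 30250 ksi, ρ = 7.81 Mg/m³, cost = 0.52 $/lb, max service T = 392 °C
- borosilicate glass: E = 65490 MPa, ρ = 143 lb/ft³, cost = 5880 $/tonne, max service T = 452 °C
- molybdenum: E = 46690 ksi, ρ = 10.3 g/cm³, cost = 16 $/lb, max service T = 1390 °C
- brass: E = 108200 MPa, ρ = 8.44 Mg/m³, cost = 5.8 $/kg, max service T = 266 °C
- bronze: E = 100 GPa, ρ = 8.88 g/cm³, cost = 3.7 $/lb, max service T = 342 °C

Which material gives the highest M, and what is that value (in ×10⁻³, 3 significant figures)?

Screen on constraints: cost ≤ 7.0 $/kg; max service T ≥ 304 °C. Survivors: low-carbon steel, borosilicate glass.
In SI units:
  low-carbon steel: E = 208.6 GPa, ρ = 7810 kg/m³
  borosilicate glass: E = 65.49 GPa, ρ = 2291 kg/m³
  borosilicate glass: M = 3.53×10⁻³
  low-carbon steel: M = 1.85×10⁻³
Highest index: borosilicate glass.

borosilicate glass, M = 3.53×10⁻³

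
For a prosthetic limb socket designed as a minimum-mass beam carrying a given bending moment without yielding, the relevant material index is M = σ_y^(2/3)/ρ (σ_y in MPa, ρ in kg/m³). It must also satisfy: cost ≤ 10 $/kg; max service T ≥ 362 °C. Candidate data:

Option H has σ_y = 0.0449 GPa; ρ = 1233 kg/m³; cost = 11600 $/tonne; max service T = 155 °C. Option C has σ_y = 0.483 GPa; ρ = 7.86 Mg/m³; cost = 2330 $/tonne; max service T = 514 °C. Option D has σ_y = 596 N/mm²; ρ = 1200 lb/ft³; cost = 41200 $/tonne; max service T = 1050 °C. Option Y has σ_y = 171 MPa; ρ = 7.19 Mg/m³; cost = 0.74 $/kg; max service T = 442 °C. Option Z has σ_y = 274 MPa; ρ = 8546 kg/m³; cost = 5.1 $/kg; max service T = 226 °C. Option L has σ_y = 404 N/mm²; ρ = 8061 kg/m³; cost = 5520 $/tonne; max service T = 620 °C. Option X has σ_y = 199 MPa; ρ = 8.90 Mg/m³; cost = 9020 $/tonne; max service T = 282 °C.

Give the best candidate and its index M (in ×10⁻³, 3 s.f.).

option C, M = 7.83×10⁻³

Screen on constraints: cost ≤ 10 $/kg; max service T ≥ 362 °C. Survivors: option C, option Y, option L.
After converting to SI:
  option C: σ_y = 483.0 MPa, ρ = 7860 kg/m³
  option Y: σ_y = 171.0 MPa, ρ = 7190 kg/m³
  option L: σ_y = 404.0 MPa, ρ = 8061 kg/m³
  option C: M = 7.83×10⁻³
  option L: M = 6.78×10⁻³
  option Y: M = 4.28×10⁻³
Option C has the largest M.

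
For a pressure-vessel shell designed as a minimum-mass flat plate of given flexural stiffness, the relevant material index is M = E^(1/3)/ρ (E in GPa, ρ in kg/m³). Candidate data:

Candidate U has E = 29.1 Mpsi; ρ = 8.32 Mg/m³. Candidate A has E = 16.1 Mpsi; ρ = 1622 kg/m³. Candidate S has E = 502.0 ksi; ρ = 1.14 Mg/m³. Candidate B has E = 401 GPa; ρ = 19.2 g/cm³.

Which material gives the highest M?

candidate A

After converting to SI:
  candidate U: E = 200.6 GPa, ρ = 8320 kg/m³
  candidate A: E = 111.0 GPa, ρ = 1622 kg/m³
  candidate S: E = 3.461 GPa, ρ = 1140 kg/m³
  candidate B: E = 401.0 GPa, ρ = 19200 kg/m³
  candidate A: M = 2.96×10⁻³
  candidate S: M = 1.33×10⁻³
  candidate U: M = 0.704×10⁻³
  candidate B: M = 0.384×10⁻³
The maximum is for candidate A.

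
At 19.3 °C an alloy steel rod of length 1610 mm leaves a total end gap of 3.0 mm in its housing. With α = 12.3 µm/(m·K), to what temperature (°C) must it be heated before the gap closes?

171 °C

α·L₀·ΔT = 3.0 mm ⇒ ΔT = 3.0 / (12.3×10⁻⁶ × 1610.0) = 151.5 K.
T = 19.3 + 151.5 = 170.8 °C.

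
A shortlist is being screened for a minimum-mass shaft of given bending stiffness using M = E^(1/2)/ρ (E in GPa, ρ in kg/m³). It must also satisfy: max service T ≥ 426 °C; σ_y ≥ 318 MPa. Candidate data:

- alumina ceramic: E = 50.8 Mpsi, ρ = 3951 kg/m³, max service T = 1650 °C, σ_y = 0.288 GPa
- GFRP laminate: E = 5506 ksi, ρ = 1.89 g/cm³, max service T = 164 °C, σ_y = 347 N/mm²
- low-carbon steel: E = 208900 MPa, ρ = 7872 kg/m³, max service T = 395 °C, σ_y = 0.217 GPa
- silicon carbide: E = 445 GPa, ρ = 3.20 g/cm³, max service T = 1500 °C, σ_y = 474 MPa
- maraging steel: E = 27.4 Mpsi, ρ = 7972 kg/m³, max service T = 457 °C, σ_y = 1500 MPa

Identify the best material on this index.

silicon carbide

Screen on constraints: max service T ≥ 426 °C; σ_y ≥ 318 MPa. Survivors: silicon carbide, maraging steel.
In SI units:
  silicon carbide: E = 445.0 GPa, ρ = 3200 kg/m³
  maraging steel: E = 188.9 GPa, ρ = 7972 kg/m³
  silicon carbide: M = 6.59×10⁻³
  maraging steel: M = 1.72×10⁻³
Highest index: silicon carbide.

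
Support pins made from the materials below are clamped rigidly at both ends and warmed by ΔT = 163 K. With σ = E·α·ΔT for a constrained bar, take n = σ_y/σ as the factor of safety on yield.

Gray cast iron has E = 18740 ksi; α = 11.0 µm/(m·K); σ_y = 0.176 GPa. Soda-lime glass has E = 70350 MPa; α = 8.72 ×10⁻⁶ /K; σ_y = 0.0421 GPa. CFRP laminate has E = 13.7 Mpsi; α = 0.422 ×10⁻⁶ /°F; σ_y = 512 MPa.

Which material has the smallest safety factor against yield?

soda-lime glass

With everything in SI (GPa, ×10⁻⁶/K, MPa):
  gray cast iron: E = 129.2, α = 11.0, σ_y = 176.0 → σ = 232 MPa, n = 0.760
  soda-lime glass: E = 70.35, α = 8.72, σ_y = 42.10 → σ = 100 MPa, n = 0.421
  CFRP laminate: E = 94.46, α = 0.760, σ_y = 512.0 → σ = 11.7 MPa, n = 43.8
Soda-lime glass has the lowest safety factor, n = 0.421.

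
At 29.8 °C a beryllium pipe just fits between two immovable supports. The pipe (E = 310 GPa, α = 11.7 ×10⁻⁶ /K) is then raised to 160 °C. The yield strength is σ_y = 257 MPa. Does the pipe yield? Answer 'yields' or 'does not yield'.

ΔT = 130.2 K. Constrained thermal stress σ = E·α·ΔT = 310.0×10³ MPa × 11.7×10⁻⁶ × 130.2 = 472 MPa (compressive).
Compare to σ_y = 257 MPa: σ ≥ σ_y, so it yields.

yields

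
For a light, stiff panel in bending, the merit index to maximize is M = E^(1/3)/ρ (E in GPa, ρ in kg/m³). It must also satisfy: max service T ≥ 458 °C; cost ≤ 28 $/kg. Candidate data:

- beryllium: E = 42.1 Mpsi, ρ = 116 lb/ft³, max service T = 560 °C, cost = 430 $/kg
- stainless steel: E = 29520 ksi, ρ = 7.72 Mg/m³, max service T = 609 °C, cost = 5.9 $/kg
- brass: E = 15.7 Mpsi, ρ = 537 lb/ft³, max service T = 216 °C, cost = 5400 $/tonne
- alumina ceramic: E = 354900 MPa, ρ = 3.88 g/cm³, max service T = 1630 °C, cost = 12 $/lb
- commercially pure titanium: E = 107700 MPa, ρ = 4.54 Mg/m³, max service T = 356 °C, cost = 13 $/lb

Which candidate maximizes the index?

Screen on constraints: max service T ≥ 458 °C; cost ≤ 28 $/kg. Survivors: stainless steel, alumina ceramic.
Convert each candidate to consistent units, then evaluate M:
  stainless steel: E = 203.5 GPa, ρ = 7720 kg/m³
  alumina ceramic: E = 354.9 GPa, ρ = 3880 kg/m³
  alumina ceramic: M = 1.82×10⁻³
  stainless steel: M = 0.762×10⁻³
Alumina ceramic ranks first.

alumina ceramic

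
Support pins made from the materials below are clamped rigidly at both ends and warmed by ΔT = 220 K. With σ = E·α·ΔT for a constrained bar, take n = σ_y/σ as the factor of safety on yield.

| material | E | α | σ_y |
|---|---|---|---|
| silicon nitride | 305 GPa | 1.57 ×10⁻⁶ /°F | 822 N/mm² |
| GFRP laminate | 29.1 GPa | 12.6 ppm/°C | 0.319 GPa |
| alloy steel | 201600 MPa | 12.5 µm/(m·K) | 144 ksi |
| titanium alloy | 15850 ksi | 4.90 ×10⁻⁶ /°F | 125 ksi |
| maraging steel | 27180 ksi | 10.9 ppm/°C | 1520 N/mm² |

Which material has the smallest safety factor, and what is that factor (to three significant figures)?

alloy steel, n = 1.79

Per material, after unit conversion:
  silicon nitride: E = 305.0, α = 2.83, σ_y = 822.0 → σ = 190 MPa, n = 4.33
  GFRP laminate: E = 29.10, α = 12.6, σ_y = 319.0 → σ = 80.7 MPa, n = 3.95
  alloy steel: E = 201.6, α = 12.5, σ_y = 992.8 → σ = 554 MPa, n = 1.79
  titanium alloy: E = 109.3, α = 8.82, σ_y = 861.8 → σ = 212 MPa, n = 4.06
  maraging steel: E = 187.4, α = 10.9, σ_y = 1520 → σ = 449 MPa, n = 3.38
The minimum is alloy steel at n = 1.79.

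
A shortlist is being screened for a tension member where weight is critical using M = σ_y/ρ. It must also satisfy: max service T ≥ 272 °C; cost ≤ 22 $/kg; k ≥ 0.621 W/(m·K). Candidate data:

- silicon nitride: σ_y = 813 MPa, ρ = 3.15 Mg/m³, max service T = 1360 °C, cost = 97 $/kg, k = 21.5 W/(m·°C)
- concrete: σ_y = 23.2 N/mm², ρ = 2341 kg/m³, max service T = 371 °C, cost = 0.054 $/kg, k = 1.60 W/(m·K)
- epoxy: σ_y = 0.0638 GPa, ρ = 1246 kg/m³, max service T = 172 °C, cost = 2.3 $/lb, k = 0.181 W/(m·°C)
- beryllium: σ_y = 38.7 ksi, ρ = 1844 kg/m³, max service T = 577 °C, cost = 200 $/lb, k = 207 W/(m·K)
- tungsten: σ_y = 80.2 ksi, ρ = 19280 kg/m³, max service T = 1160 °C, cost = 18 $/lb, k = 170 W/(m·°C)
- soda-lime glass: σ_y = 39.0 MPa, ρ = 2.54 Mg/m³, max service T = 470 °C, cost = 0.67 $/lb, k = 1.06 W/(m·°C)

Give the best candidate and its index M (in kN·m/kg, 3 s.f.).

Screen on constraints: max service T ≥ 272 °C; cost ≤ 22 $/kg; k ≥ 0.621 W/(m·K). Survivors: concrete, soda-lime glass.
Convert each candidate to consistent units, then evaluate M:
  concrete: σ_y = 23.20 MPa, ρ = 2341 kg/m³
  soda-lime glass: σ_y = 39.00 MPa, ρ = 2540 kg/m³
  soda-lime glass: M = 15.4 kN·m/kg
  concrete: M = 9.91 kN·m/kg
Soda-lime glass ranks first.

soda-lime glass, M = 15.4 kN·m/kg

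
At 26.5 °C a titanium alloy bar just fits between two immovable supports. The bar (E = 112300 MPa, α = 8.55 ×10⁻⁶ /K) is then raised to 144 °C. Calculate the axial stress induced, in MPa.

113 MPa

E = 112300 MPa = 112.3 GPa.
ΔT = 117.5 K. Constrained thermal stress σ = E·α·ΔT = 112.3×10³ MPa × 8.55×10⁻⁶ × 117.5 = 113 MPa (compressive).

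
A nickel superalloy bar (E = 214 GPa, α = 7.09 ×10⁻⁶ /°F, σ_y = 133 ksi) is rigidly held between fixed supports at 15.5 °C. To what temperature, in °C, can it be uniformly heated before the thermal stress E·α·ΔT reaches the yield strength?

351 °C

α = 7.09×10⁻⁶/°F × 9/5 = 12.8×10⁻⁶/K.
σ_y = 133 ksi = 917.0 MPa.
E·α·ΔT = 917.0 MPa ⇒ ΔT = 917.0 / (214.0×10³ × 12.8×10⁻⁶) = 335.8 K.
T = 15.5 + 335.8 = 351.3 °C.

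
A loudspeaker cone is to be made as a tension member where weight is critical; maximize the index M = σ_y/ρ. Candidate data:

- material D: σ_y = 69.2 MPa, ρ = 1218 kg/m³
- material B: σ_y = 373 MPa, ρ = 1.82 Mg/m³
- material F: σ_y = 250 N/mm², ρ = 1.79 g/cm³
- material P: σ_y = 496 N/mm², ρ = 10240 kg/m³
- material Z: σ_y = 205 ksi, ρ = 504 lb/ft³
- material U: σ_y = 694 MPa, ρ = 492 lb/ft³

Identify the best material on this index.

Convert each candidate to consistent units, then evaluate M:
  material D: σ_y = 69.20 MPa, ρ = 1218 kg/m³
  material B: σ_y = 373.0 MPa, ρ = 1820 kg/m³
  material F: σ_y = 250.0 MPa, ρ = 1790 kg/m³
  material P: σ_y = 496.0 MPa, ρ = 10240 kg/m³
  material Z: σ_y = 1413 MPa, ρ = 8073 kg/m³
  material U: σ_y = 694.0 MPa, ρ = 7881 kg/m³
  material B: M = 205 kN·m/kg
  material Z: M = 175 kN·m/kg
  material F: M = 140 kN·m/kg
  material U: M = 88.1 kN·m/kg
  material D: M = 56.8 kN·m/kg
  material P: M = 48.4 kN·m/kg
Highest index: material B.

material B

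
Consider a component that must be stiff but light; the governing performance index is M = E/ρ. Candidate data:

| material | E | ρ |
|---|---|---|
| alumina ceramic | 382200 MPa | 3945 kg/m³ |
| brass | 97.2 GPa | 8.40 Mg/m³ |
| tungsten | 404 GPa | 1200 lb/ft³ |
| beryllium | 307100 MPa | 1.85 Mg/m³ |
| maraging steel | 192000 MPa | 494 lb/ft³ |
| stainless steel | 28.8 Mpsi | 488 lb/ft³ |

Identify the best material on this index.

beryllium

Convert each candidate to consistent units, then evaluate M:
  alumina ceramic: E = 382.2 GPa, ρ = 3945 kg/m³
  brass: E = 97.20 GPa, ρ = 8400 kg/m³
  tungsten: E = 404.0 GPa, ρ = 19220 kg/m³
  beryllium: E = 307.1 GPa, ρ = 1850 kg/m³
  maraging steel: E = 192.0 GPa, ρ = 7913 kg/m³
  stainless steel: E = 198.6 GPa, ρ = 7817 kg/m³
  beryllium: M = 166 MN·m/kg
  alumina ceramic: M = 96.9 MN·m/kg
  stainless steel: M = 25.4 MN·m/kg
  maraging steel: M = 24.3 MN·m/kg
  tungsten: M = 21.0 MN·m/kg
  brass: M = 11.6 MN·m/kg
Beryllium ranks first.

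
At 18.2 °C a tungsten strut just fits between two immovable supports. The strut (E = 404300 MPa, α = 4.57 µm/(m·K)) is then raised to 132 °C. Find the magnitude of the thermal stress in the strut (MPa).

210 MPa

E = 404300 MPa = 404.3 GPa.
ΔT = 113.8 K. Constrained thermal stress σ = E·α·ΔT = 404.3×10³ MPa × 4.57×10⁻⁶ × 113.8 = 210 MPa (compressive).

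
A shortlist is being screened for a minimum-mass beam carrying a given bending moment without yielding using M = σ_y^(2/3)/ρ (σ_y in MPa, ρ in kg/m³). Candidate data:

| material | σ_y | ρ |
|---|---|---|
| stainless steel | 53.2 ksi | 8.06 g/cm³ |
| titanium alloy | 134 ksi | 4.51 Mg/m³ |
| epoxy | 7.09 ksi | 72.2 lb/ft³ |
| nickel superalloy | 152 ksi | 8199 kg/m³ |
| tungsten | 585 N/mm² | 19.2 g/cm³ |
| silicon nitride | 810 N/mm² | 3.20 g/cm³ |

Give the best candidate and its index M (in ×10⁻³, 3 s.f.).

silicon nitride, M = 27.2×10⁻³

Putting every candidate on a common basis:
  stainless steel: σ_y = 366.8 MPa, ρ = 8060 kg/m³
  titanium alloy: σ_y = 923.9 MPa, ρ = 4510 kg/m³
  epoxy: σ_y = 48.88 MPa, ρ = 1157 kg/m³
  nickel superalloy: σ_y = 1048 MPa, ρ = 8199 kg/m³
  tungsten: σ_y = 585.0 MPa, ρ = 19200 kg/m³
  silicon nitride: σ_y = 810.0 MPa, ρ = 3200 kg/m³
  silicon nitride: M = 27.2×10⁻³
  titanium alloy: M = 21.0×10⁻³
  nickel superalloy: M = 12.6×10⁻³
  epoxy: M = 11.6×10⁻³
  stainless steel: M = 6.36×10⁻³
  tungsten: M = 3.64×10⁻³
Silicon nitride has the largest M.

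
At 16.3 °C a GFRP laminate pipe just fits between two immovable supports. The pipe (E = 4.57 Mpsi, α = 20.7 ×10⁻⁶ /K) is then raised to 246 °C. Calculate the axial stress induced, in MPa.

150 MPa

E = 4.57 Mpsi = 31.51 GPa.
ΔT = 229.7 K. Constrained thermal stress σ = E·α·ΔT = 31.51×10³ MPa × 20.7×10⁻⁶ × 229.7 = 150 MPa (compressive).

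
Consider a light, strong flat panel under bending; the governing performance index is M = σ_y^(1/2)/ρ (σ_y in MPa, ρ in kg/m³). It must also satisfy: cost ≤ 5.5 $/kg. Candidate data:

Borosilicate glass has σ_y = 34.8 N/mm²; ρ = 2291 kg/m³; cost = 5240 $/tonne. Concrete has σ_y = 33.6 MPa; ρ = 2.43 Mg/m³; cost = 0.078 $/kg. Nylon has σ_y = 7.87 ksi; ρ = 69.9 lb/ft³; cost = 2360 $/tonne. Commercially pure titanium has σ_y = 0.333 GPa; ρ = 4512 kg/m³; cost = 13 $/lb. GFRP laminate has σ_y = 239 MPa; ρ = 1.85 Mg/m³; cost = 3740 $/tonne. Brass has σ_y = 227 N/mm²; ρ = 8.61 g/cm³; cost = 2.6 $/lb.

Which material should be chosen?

GFRP laminate

Screen on constraints: cost ≤ 5.5 $/kg. Survivors: borosilicate glass, concrete, nylon, GFRP laminate.
In SI units:
  borosilicate glass: σ_y = 34.80 MPa, ρ = 2291 kg/m³
  concrete: σ_y = 33.60 MPa, ρ = 2430 kg/m³
  nylon: σ_y = 54.26 MPa, ρ = 1120 kg/m³
  GFRP laminate: σ_y = 239.0 MPa, ρ = 1850 kg/m³
  GFRP laminate: M = 8.36×10⁻³
  nylon: M = 6.58×10⁻³
  borosilicate glass: M = 2.57×10⁻³
  concrete: M = 2.39×10⁻³
GFRP laminate ranks first.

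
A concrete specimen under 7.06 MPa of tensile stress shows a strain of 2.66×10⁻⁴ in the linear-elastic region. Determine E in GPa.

26.5 GPa

E = σ/ε = 7.06 MPa / 2.66×10⁻⁴ = 26540 MPa = 26.5 GPa.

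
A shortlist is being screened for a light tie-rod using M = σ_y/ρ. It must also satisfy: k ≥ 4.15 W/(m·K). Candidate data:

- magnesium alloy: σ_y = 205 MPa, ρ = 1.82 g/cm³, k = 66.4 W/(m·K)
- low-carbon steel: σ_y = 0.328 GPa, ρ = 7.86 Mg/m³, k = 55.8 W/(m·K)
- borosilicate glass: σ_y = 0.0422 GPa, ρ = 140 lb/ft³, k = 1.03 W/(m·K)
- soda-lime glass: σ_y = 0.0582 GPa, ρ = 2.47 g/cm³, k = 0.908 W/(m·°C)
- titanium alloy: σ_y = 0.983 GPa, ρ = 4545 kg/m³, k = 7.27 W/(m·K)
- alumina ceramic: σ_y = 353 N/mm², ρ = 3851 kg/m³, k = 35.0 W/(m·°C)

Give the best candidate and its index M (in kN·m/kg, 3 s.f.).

titanium alloy, M = 216 kN·m/kg

Screen on constraints: k ≥ 4.15 W/(m·K). Survivors: magnesium alloy, low-carbon steel, titanium alloy, alumina ceramic.
After converting to SI:
  magnesium alloy: σ_y = 205.0 MPa, ρ = 1820 kg/m³
  low-carbon steel: σ_y = 328.0 MPa, ρ = 7860 kg/m³
  titanium alloy: σ_y = 983.0 MPa, ρ = 4545 kg/m³
  alumina ceramic: σ_y = 353.0 MPa, ρ = 3851 kg/m³
  titanium alloy: M = 216 kN·m/kg
  magnesium alloy: M = 113 kN·m/kg
  alumina ceramic: M = 91.7 kN·m/kg
  low-carbon steel: M = 41.7 kN·m/kg
Titanium alloy ranks first.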